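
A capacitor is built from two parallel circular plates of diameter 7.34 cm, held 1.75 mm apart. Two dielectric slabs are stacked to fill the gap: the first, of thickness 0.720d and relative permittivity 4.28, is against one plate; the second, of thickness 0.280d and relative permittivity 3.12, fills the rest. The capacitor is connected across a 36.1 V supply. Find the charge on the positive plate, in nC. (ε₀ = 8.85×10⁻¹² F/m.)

2.99 nC

A = π(7.34/2 cm)² = 4.23×10⁻³ m².
Stacked slabs ⇒ two capacitors in series, each with the full plate area.
C₁ = κ₁ε₀A/d₁ = 4.28 × 8.85×10⁻¹² × 4.23×10⁻³ / 1.26×10⁻³ = 1.27×10⁻¹⁰ F.
C₂ = κ₂ε₀A/d₂ = 3.12 × 8.85×10⁻¹² × 4.23×10⁻³ / 4.90×10⁻⁴ = 2.38×10⁻¹⁰ F.
C = (1/C₁ + 1/C₂)⁻¹ = 8.30×10⁻¹¹ F.
Q = CV = 8.30×10⁻¹¹ × 36.1 = 2.99×10⁻⁹ C.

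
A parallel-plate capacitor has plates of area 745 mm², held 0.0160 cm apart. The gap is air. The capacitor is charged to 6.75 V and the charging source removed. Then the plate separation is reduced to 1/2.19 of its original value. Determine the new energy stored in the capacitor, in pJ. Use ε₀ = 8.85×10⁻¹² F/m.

U ≈ 429 pJ

A = 745 mm² = 7.45×10⁻⁴ m².
Initially C₁ = ε₀A/d = 8.85×10⁻¹² × 7.45×10⁻⁴ / 1.60×10⁻⁴ = 4.12×10⁻¹¹ F.
U₁ = 9.39×10⁻¹⁰ J.
Isolated ⇒ Q is held fixed. C₂ = 2.19 C₁ and U = Q²/(2C), so U₂/U₁ = C₁/C₂ = 0.457.
U₂ = 0.457 × 9.39×10⁻¹⁰ = 4.29×10⁻¹⁰ J.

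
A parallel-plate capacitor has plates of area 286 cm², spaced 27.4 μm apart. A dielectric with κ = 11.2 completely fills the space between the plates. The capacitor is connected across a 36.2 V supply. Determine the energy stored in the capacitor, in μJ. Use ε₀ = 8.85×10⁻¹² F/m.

67.8 μJ

A = 286 cm² = 2.86×10⁻² m².
C = κε₀A/d = 11.2 × 8.85×10⁻¹² × 2.86×10⁻² / 2.74×10⁻⁵ = 1.03×10⁻⁷ F.
U = ½CV² = ½ × 1.03×10⁻⁷ × (36.2)² = 6.78×10⁻⁵ J.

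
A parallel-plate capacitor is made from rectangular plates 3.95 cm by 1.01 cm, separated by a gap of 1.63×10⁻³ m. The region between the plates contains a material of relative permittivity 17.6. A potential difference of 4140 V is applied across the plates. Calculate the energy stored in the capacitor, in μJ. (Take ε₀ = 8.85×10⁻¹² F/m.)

A = 3.95 × 1.01 cm² = 3.99×10⁻⁴ m².
C = κε₀A/d = 17.6 × 8.85×10⁻¹² × 3.99×10⁻⁴ / 1.63×10⁻³ = 3.81×10⁻¹¹ F.
U = ½CV² = ½ × 3.81×10⁻¹¹ × (4140)² = 3.27×10⁻⁴ J.

327 μJ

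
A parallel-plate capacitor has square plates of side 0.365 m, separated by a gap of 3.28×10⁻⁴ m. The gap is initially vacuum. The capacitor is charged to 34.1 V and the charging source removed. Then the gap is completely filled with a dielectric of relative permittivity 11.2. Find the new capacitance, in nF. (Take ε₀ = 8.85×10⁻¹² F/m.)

C ≈ 40.3 nF

A = (0.365 m)² = 0.133 m².
Initially C₁ = ε₀A/d = 8.85×10⁻¹² × 0.133 / 3.28×10⁻⁴ = 3.59×10⁻⁹ F.
C = κε₀A/d scales with κ, so C₂/C₁ = κ = 11.2.
C₂ = 11.2 × 3.59×10⁻⁹ = 4.03×10⁻⁸ F.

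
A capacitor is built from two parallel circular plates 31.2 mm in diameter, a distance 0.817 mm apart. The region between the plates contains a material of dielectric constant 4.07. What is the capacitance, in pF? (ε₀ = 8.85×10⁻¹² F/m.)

A = π(31.2/2 mm)² = 7.65×10⁻⁴ m².
C = κε₀A/d = 4.07 × 8.85×10⁻¹² × 7.65×10⁻⁴ / 8.17×10⁻⁴ = 3.37×10⁻¹¹ F.

33.7 pF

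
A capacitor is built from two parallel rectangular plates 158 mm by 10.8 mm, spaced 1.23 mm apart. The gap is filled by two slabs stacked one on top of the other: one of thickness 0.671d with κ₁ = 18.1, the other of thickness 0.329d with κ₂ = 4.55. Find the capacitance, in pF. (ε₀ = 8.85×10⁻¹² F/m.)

C ≈ 112 pF

A = 158 × 10.8 mm² = 1.71×10⁻³ m².
Stacked slabs ⇒ two capacitors in series, each with the full plate area.
C₁ = κ₁ε₀A/d₁ = 18.1 × 8.85×10⁻¹² × 1.71×10⁻³ / 8.25×10⁻⁴ = 3.31×10⁻¹⁰ F.
C₂ = κ₂ε₀A/d₂ = 4.55 × 8.85×10⁻¹² × 1.71×10⁻³ / 4.05×10⁻⁴ = 1.70×10⁻¹⁰ F.
C = (1/C₁ + 1/C₂)⁻¹ = 1.12×10⁻¹⁰ F.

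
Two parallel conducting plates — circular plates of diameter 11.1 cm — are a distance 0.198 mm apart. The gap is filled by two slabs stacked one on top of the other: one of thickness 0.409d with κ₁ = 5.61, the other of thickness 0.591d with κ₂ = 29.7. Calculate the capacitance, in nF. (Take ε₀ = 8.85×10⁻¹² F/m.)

C ≈ 4.66 nF

A = π(11.1/2 cm)² = 9.68×10⁻³ m².
Stacked slabs ⇒ two capacitors in series, each with the full plate area.
C₁ = κ₁ε₀A/d₁ = 5.61 × 8.85×10⁻¹² × 9.68×10⁻³ / 8.10×10⁻⁵ = 5.93×10⁻⁹ F.
C₂ = κ₂ε₀A/d₂ = 29.7 × 8.85×10⁻¹² × 9.68×10⁻³ / 1.17×10⁻⁴ = 2.17×10⁻⁸ F.
C = (1/C₁ + 1/C₂)⁻¹ = 4.66×10⁻⁹ F.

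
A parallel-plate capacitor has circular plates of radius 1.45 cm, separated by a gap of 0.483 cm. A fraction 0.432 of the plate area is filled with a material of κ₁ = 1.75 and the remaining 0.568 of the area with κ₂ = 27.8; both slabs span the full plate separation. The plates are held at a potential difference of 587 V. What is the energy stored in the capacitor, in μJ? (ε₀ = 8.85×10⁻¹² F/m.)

A = π(1.45 cm)² = 6.61×10⁻⁴ m².
Side-by-side slabs ⇒ two capacitors in parallel, each spanning the full gap.
C₁ = κ₁ε₀A₁/d = 1.75 × 8.85×10⁻¹² × 2.85×10⁻⁴ / 4.83×10⁻³ = 9.15×10⁻¹³ F.
C₂ = κ₂ε₀A₂/d = 27.8 × 8.85×10⁻¹² × 3.75×10⁻⁴ / 4.83×10⁻³ = 1.91×10⁻¹¹ F.
C = C₁ + C₂ = 2.00×10⁻¹¹ F.
U = ½CV² = ½ × 2.00×10⁻¹¹ × (587)² = 3.45×10⁻⁶ J.

U ≈ 3.45 μJ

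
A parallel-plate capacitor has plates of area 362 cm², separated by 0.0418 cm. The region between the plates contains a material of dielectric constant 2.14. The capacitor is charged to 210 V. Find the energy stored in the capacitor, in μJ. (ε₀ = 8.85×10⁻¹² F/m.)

A = 362 cm² = 3.62×10⁻² m².
C = κε₀A/d = 2.14 × 8.85×10⁻¹² × 3.62×10⁻² / 4.18×10⁻⁴ = 1.64×10⁻⁹ F.
U = ½CV² = ½ × 1.64×10⁻⁹ × (210)² = 3.62×10⁻⁵ J.

U ≈ 36.2 μJ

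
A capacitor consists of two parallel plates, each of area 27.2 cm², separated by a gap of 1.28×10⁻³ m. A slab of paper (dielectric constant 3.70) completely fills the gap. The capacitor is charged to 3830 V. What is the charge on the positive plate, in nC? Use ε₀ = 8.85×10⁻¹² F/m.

Q ≈ 267 nC

A = 27.2 cm² = 2.72×10⁻³ m².
C = κε₀A/d = 3.70 × 8.85×10⁻¹² × 2.72×10⁻³ / 1.28×10⁻³ = 6.96×10⁻¹¹ F.
Q = CV = 6.96×10⁻¹¹ × 3830 = 2.67×10⁻⁷ C.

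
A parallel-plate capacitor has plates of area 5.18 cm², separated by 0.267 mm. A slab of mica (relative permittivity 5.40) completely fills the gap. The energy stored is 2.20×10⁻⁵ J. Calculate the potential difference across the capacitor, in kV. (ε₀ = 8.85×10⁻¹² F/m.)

V ≈ 0.689 kV

A = 5.18 cm² = 5.18×10⁻⁴ m².
C = κε₀A/d = 5.40 × 8.85×10⁻¹² × 5.18×10⁻⁴ / 2.67×10⁻⁴ = 9.27×10⁻¹¹ F.
V = √(2U/C) = √(2 × 2.20×10⁻⁵ / 9.27×10⁻¹¹) = 6.89×10² V.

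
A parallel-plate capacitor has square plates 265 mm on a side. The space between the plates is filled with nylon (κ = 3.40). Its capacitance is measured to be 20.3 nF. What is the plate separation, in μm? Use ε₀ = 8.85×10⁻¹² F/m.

d ≈ 104 μm

A = (265 mm)² = 7.02×10⁻² m².
d = κε₀A/C = 3.40 × 8.85×10⁻¹² × 7.02×10⁻² / 2.03×10⁻⁸ = 1.04×10⁻⁴ m.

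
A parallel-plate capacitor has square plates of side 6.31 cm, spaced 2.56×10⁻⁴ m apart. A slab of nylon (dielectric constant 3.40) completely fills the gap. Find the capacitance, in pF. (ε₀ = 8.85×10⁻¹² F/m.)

A = (6.31 cm)² = 3.98×10⁻³ m².
C = κε₀A/d = 3.40 × 8.85×10⁻¹² × 3.98×10⁻³ / 2.56×10⁻⁴ = 4.68×10⁻¹⁰ F.

C ≈ 468 pF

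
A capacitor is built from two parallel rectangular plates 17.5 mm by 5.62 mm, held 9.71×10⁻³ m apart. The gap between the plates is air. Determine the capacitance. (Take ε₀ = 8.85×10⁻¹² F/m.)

C ≈ 0.0896 pF

A = 17.5 × 5.62 mm² = 9.83×10⁻⁵ m².
C = ε₀A/d = 8.85×10⁻¹² × 9.83×10⁻⁵ / 9.71×10⁻³ = 8.96×10⁻¹⁴ F.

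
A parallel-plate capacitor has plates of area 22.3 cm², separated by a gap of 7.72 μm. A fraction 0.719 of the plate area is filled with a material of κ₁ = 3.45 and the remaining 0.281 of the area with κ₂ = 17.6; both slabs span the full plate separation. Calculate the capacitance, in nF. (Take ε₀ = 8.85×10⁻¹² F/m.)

C ≈ 19.0 nF

A = 22.3 cm² = 2.23×10⁻³ m².
Side-by-side slabs ⇒ two capacitors in parallel, each spanning the full gap.
C₁ = κ₁ε₀A₁/d = 3.45 × 8.85×10⁻¹² × 1.60×10⁻³ / 7.72×10⁻⁶ = 6.34×10⁻⁹ F.
C₂ = κ₂ε₀A₂/d = 17.6 × 8.85×10⁻¹² × 6.27×10⁻⁴ / 7.72×10⁻⁶ = 1.26×10⁻⁸ F.
C = C₁ + C₂ = 1.90×10⁻⁸ F.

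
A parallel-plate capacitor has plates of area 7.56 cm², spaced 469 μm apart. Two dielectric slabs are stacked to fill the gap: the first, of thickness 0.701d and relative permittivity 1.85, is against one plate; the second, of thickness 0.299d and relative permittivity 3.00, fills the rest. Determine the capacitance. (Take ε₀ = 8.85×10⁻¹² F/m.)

C ≈ 29.8 pF

A = 7.56 cm² = 7.56×10⁻⁴ m².
Stacked slabs ⇒ two capacitors in series, each with the full plate area.
C₁ = κ₁ε₀A/d₁ = 1.85 × 8.85×10⁻¹² × 7.56×10⁻⁴ / 3.29×10⁻⁴ = 3.76×10⁻¹¹ F.
C₂ = κ₂ε₀A/d₂ = 3.00 × 8.85×10⁻¹² × 7.56×10⁻⁴ / 1.40×10⁻⁴ = 1.43×10⁻¹⁰ F.
C = (1/C₁ + 1/C₂)⁻¹ = 2.98×10⁻¹¹ F.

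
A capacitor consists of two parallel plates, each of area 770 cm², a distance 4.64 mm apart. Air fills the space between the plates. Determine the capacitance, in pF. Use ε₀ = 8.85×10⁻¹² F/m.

C ≈ 147 pF

A = 770 cm² = 7.70×10⁻² m².
C = ε₀A/d = 8.85×10⁻¹² × 7.70×10⁻² / 4.64×10⁻³ = 1.47×10⁻¹⁰ F.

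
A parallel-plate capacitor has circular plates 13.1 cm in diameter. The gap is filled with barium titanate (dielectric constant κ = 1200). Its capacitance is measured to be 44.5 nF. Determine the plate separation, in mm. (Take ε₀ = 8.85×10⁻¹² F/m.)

3.22 mm

A = π(13.1/2 cm)² = 1.35×10⁻² m².
d = κε₀A/C = 1200 × 8.85×10⁻¹² × 1.35×10⁻² / 4.45×10⁻⁸ = 3.22×10⁻³ m.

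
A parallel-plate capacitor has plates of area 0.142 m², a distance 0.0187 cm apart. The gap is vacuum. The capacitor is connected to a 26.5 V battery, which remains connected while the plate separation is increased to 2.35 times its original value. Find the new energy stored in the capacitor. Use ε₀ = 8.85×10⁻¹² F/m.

U ≈ 1.00 μJ

Initially C₁ = ε₀A/d = 8.85×10⁻¹² × 0.142 / 1.87×10⁻⁴ = 6.72×10⁻⁹ F.
U₁ = 2.36×10⁻⁶ J.
Battery connected ⇒ V is held fixed. C₂ = 0.426 C₁ and U = ½CV², so U₂/U₁ = C₂/C₁ = 0.426.
U₂ = 0.426 × 2.36×10⁻⁶ = 1.00×10⁻⁶ J.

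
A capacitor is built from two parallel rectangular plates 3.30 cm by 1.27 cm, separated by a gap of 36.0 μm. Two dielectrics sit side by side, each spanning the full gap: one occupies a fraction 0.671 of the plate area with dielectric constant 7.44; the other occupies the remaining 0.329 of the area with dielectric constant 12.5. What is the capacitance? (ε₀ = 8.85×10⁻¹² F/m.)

A = 3.30 × 1.27 cm² = 4.19×10⁻⁴ m².
Side-by-side slabs ⇒ two capacitors in parallel, each spanning the full gap.
C₁ = κ₁ε₀A₁/d = 7.44 × 8.85×10⁻¹² × 2.81×10⁻⁴ / 3.60×10⁻⁵ = 5.14×10⁻¹⁰ F.
C₂ = κ₂ε₀A₂/d = 12.5 × 8.85×10⁻¹² × 1.38×10⁻⁴ / 3.60×10⁻⁵ = 4.24×10⁻¹⁰ F.
C = C₁ + C₂ = 9.38×10⁻¹⁰ F.

C ≈ 0.938 nF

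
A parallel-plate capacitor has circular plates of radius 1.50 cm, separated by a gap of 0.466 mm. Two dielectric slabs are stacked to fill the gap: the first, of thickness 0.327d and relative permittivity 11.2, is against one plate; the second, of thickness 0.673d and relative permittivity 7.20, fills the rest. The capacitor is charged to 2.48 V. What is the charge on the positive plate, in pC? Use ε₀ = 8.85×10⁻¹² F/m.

A = π(1.50 cm)² = 7.07×10⁻⁴ m².
Stacked slabs ⇒ two capacitors in series, each with the full plate area.
C₁ = κ₁ε₀A/d₁ = 11.2 × 8.85×10⁻¹² × 7.07×10⁻⁴ / 1.52×10⁻⁴ = 4.60×10⁻¹⁰ F.
C₂ = κ₂ε₀A/d₂ = 7.20 × 8.85×10⁻¹² × 7.07×10⁻⁴ / 3.14×10⁻⁴ = 1.44×10⁻¹⁰ F.
C = (1/C₁ + 1/C₂)⁻¹ = 1.09×10⁻¹⁰ F.
Q = CV = 1.09×10⁻¹⁰ × 2.48 = 2.71×10⁻¹⁰ C.

Q ≈ 271 pC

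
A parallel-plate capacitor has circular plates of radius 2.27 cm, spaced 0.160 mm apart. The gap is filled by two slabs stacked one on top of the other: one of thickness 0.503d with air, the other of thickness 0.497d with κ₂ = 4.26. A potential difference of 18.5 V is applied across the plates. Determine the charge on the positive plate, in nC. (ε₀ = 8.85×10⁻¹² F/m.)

A = π(2.27 cm)² = 1.62×10⁻³ m².
Stacked slabs ⇒ two capacitors in series, each with the full plate area.
C₁ = κ₁ε₀A/d₁ = 1.00 × 8.85×10⁻¹² × 1.62×10⁻³ / 8.05×10⁻⁵ = 1.78×10⁻¹⁰ F.
C₂ = κ₂ε₀A/d₂ = 4.26 × 8.85×10⁻¹² × 1.62×10⁻³ / 7.95×10⁻⁵ = 7.67×10⁻¹⁰ F.
C = (1/C₁ + 1/C₂)⁻¹ = 1.44×10⁻¹⁰ F.
Q = CV = 1.44×10⁻¹⁰ × 18.5 = 2.67×10⁻⁹ C.

Q ≈ 2.67 nC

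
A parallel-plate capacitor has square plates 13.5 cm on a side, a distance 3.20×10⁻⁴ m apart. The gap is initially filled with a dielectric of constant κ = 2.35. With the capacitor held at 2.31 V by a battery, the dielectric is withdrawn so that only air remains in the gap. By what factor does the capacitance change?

C = κε₀A/d scales with κ, so C₂/C₁ = 1/κ = 1/2.35 = 0.426.

C₂/C₁ ≈ 0.426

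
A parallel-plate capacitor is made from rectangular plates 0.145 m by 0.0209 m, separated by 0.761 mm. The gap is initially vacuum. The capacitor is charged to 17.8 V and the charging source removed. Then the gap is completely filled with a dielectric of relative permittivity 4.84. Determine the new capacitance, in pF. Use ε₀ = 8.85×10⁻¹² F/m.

171 pF

A = 0.145 × 0.0209 m² = 3.03×10⁻³ m².
Initially C₁ = ε₀A/d = 8.85×10⁻¹² × 3.03×10⁻³ / 7.61×10⁻⁴ = 3.52×10⁻¹¹ F.
C = κε₀A/d scales with κ, so C₂/C₁ = κ = 4.84.
C₂ = 4.84 × 3.52×10⁻¹¹ = 1.71×10⁻¹⁰ F.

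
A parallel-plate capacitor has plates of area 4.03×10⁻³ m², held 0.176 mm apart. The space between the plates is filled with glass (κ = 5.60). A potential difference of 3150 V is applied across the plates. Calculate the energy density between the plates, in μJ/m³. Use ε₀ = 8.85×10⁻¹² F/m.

E = V/d = 3150 / 1.76×10⁻⁴ = 1.79×10⁷ V/m.
u = ½κε₀E² = ½ × 5.60 × 8.85×10⁻¹² × (1.79×10⁷)² = 7.94×10³ J/m³.

u ≈ 7.94×10⁹ μJ/m³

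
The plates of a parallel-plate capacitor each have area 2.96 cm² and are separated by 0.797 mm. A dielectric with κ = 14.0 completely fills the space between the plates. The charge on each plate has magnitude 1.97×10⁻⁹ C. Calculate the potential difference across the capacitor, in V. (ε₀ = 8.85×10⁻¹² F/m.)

42.8 V

A = 2.96 cm² = 2.96×10⁻⁴ m².
C = κε₀A/d = 14.0 × 8.85×10⁻¹² × 2.96×10⁻⁴ / 7.97×10⁻⁴ = 4.60×10⁻¹¹ F.
V = Q/C = 1.97×10⁻⁹ / 4.60×10⁻¹¹ = 42.8 V.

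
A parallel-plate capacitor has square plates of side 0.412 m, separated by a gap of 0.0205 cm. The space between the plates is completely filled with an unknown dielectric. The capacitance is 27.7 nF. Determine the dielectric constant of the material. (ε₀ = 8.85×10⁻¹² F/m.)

κ ≈ 3.78

A = (0.412 m)² = 0.170 m².
κ = Cd/(ε₀A) = 2.77×10⁻⁸ × 2.05×10⁻⁴ / (8.85×10⁻¹² × 0.170) = 3.78.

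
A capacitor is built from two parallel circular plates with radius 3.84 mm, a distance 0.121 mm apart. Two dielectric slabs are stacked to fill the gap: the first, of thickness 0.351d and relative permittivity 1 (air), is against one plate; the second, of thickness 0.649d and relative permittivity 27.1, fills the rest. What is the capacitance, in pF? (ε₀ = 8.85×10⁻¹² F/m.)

9.04 pF

A = π(3.84 mm)² = 4.63×10⁻⁵ m².
Stacked slabs ⇒ two capacitors in series, each with the full plate area.
C₁ = κ₁ε₀A/d₁ = 1.00 × 8.85×10⁻¹² × 4.63×10⁻⁵ / 4.25×10⁻⁵ = 9.65×10⁻¹² F.
C₂ = κ₂ε₀A/d₂ = 27.1 × 8.85×10⁻¹² × 4.63×10⁻⁵ / 7.85×10⁻⁵ = 1.41×10⁻¹⁰ F.
C = (1/C₁ + 1/C₂)⁻¹ = 9.04×10⁻¹² F.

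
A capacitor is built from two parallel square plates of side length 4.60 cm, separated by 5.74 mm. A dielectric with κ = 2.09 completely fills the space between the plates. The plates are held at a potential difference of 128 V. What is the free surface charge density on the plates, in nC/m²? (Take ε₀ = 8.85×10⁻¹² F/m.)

σ ≈ 412 nC/m²

A = (4.60 cm)² = 2.12×10⁻³ m².
C = κε₀A/d = 2.09 × 8.85×10⁻¹² × 2.12×10⁻³ / 5.74×10⁻³ = 6.82×10⁻¹² F.
σ = Q/A = CV/A = 6.82×10⁻¹² × 128 / 2.12×10⁻³ = 4.12×10⁻⁷ C/m².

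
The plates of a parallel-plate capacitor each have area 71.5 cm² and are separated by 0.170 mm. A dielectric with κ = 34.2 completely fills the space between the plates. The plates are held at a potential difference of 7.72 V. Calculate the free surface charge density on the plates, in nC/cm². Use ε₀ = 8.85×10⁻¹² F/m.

1.37 nC/cm²

A = 71.5 cm² = 7.15×10⁻³ m².
C = κε₀A/d = 34.2 × 8.85×10⁻¹² × 7.15×10⁻³ / 1.70×10⁻⁴ = 1.27×10⁻⁸ F.
σ = Q/A = CV/A = 1.27×10⁻⁸ × 7.72 / 7.15×10⁻³ = 1.37×10⁻⁵ C/m².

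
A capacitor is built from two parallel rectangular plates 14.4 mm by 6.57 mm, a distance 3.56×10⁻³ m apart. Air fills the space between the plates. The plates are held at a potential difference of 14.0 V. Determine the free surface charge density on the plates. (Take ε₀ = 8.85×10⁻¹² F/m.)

34.8 nC/m²

A = 14.4 × 6.57 mm² = 9.46×10⁻⁵ m².
C = ε₀A/d = 8.85×10⁻¹² × 9.46×10⁻⁵ / 3.56×10⁻³ = 2.35×10⁻¹³ F.
σ = Q/A = CV/A = 2.35×10⁻¹³ × 14.0 / 9.46×10⁻⁵ = 3.48×10⁻⁸ C/m².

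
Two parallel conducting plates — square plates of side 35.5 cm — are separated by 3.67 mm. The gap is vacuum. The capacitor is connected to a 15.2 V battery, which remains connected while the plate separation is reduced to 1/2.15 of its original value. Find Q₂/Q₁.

2.15

Battery connected ⇒ V is held fixed.
C₂ = 2.15 C₁ and Q = CV, so Q₂/Q₁ = C₂/C₁ = 2.15.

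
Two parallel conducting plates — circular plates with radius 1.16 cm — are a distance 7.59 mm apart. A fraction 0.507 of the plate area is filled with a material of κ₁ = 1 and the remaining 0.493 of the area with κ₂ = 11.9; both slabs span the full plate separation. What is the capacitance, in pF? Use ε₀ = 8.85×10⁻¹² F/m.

A = π(1.16 cm)² = 4.23×10⁻⁴ m².
Side-by-side slabs ⇒ two capacitors in parallel, each spanning the full gap.
C₁ = κ₁ε₀A₁/d = 1.00 × 8.85×10⁻¹² × 2.14×10⁻⁴ / 7.59×10⁻³ = 2.50×10⁻¹³ F.
C₂ = κ₂ε₀A₂/d = 11.9 × 8.85×10⁻¹² × 2.08×10⁻⁴ / 7.59×10⁻³ = 2.89×10⁻¹² F.
C = C₁ + C₂ = 3.14×10⁻¹² F.

C ≈ 3.14 pF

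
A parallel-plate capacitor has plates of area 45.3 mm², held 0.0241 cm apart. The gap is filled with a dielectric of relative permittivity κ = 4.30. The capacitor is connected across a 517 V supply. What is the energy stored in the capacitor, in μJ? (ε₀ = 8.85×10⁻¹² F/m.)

0.956 μJ

A = 45.3 mm² = 4.53×10⁻⁵ m².
C = κε₀A/d = 4.30 × 8.85×10⁻¹² × 4.53×10⁻⁵ / 2.41×10⁻⁴ = 7.15×10⁻¹² F.
U = ½CV² = ½ × 7.15×10⁻¹² × (517)² = 9.56×10⁻⁷ J.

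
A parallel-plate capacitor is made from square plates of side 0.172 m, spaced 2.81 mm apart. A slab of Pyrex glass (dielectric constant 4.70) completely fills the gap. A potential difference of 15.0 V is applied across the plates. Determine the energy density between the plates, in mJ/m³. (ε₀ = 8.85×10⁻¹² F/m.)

u ≈ 0.593 mJ/m³

E = V/d = 15.0 / 2.81×10⁻³ = 5.34×10³ V/m.
u = ½κε₀E² = ½ × 4.70 × 8.85×10⁻¹² × (5.34×10³)² = 5.93×10⁻⁴ J/m³.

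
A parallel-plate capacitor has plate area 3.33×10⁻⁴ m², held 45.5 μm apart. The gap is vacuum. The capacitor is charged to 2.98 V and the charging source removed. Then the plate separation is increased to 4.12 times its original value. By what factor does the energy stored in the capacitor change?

4.12

Isolated ⇒ Q is held fixed.
C₂ = 0.243 C₁ and U = Q²/(2C), so U₂/U₁ = C₁/C₂ = 4.12.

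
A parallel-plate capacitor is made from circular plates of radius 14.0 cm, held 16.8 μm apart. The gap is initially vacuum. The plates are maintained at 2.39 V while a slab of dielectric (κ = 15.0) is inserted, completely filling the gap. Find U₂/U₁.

U₂/U₁ ≈ 15.0

Battery connected ⇒ V is held fixed.
C₂ = 15.0 C₁ and U = ½CV², so U₂/U₁ = C₂/C₁ = 15.0.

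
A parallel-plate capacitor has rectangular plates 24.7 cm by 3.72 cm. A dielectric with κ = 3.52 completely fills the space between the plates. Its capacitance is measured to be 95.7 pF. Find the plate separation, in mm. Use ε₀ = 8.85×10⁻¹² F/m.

2.99 mm

A = 24.7 × 3.72 cm² = 9.19×10⁻³ m².
d = κε₀A/C = 3.52 × 8.85×10⁻¹² × 9.19×10⁻³ / 9.57×10⁻¹¹ = 2.99×10⁻³ m.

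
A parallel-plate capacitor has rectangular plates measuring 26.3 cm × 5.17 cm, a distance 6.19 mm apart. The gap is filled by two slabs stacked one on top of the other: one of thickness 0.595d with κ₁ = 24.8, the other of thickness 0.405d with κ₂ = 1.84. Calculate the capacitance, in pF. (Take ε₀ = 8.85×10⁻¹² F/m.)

A = 26.3 × 5.17 cm² = 1.36×10⁻² m².
Stacked slabs ⇒ two capacitors in series, each with the full plate area.
C₁ = κ₁ε₀A/d₁ = 24.8 × 8.85×10⁻¹² × 1.36×10⁻² / 3.68×10⁻³ = 8.10×10⁻¹⁰ F.
C₂ = κ₂ε₀A/d₂ = 1.84 × 8.85×10⁻¹² × 1.36×10⁻² / 2.51×10⁻³ = 8.83×10⁻¹¹ F.
C = (1/C₁ + 1/C₂)⁻¹ = 7.96×10⁻¹¹ F.

79.6 pF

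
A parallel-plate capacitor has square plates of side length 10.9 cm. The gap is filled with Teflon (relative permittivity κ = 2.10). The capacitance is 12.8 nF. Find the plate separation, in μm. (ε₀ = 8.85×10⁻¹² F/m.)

d ≈ 17.3 μm

A = (10.9 cm)² = 1.19×10⁻² m².
d = κε₀A/C = 2.10 × 8.85×10⁻¹² × 1.19×10⁻² / 1.28×10⁻⁸ = 1.73×10⁻⁵ m.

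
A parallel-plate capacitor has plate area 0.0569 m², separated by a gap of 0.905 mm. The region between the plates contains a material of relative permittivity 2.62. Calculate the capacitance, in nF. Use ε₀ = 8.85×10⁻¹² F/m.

C = κε₀A/d = 2.62 × 8.85×10⁻¹² × 5.69×10⁻² / 9.05×10⁻⁴ = 1.46×10⁻⁹ F.

C ≈ 1.46 nF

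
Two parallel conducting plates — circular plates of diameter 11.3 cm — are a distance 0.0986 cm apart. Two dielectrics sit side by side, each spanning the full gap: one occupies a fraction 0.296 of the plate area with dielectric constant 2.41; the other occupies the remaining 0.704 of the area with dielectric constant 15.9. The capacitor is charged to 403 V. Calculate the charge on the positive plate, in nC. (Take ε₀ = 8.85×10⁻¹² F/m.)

A = π(11.3/2 cm)² = 1.00×10⁻² m².
Side-by-side slabs ⇒ two capacitors in parallel, each spanning the full gap.
C₁ = κ₁ε₀A₁/d = 2.41 × 8.85×10⁻¹² × 2.97×10⁻³ / 9.86×10⁻⁴ = 6.42×10⁻¹¹ F.
C₂ = κ₂ε₀A₂/d = 15.9 × 8.85×10⁻¹² × 7.06×10⁻³ / 9.86×10⁻⁴ = 1.01×10⁻⁹ F.
C = C₁ + C₂ = 1.07×10⁻⁹ F.
Q = CV = 1.07×10⁻⁹ × 403 = 4.32×10⁻⁷ C.

Q ≈ 432 nC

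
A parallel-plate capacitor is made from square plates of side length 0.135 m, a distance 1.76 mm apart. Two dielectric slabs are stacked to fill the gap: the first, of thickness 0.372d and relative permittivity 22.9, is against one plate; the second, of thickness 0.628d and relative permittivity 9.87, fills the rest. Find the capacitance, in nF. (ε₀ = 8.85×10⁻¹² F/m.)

A = (0.135 m)² = 1.82×10⁻² m².
Stacked slabs ⇒ two capacitors in series, each with the full plate area.
C₁ = κ₁ε₀A/d₁ = 22.9 × 8.85×10⁻¹² × 1.82×10⁻² / 6.55×10⁻⁴ = 5.64×10⁻⁹ F.
C₂ = κ₂ε₀A/d₂ = 9.87 × 8.85×10⁻¹² × 1.82×10⁻² / 1.11×10⁻³ = 1.44×10⁻⁹ F.
C = (1/C₁ + 1/C₂)⁻¹ = 1.15×10⁻⁹ F.

C ≈ 1.15 nF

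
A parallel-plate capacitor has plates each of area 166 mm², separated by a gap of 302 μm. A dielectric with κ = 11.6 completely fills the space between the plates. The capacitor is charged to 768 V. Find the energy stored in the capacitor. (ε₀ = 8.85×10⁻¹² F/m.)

A = 166 mm² = 1.66×10⁻⁴ m².
C = κε₀A/d = 11.6 × 8.85×10⁻¹² × 1.66×10⁻⁴ / 3.02×10⁻⁴ = 5.64×10⁻¹¹ F.
U = ½CV² = ½ × 5.64×10⁻¹¹ × (768)² = 1.66×10⁻⁵ J.

U ≈ 16.6 μJ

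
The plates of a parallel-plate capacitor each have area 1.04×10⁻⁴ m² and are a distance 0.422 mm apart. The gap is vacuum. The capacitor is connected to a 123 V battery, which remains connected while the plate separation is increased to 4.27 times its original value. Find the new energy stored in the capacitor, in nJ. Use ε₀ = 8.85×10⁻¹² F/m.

Initially C₁ = ε₀A/d = 8.85×10⁻¹² × 1.04×10⁻⁴ / 4.22×10⁻⁴ = 2.18×10⁻¹² F.
U₁ = 1.65×10⁻⁸ J.
Battery connected ⇒ V is held fixed. C₂ = 0.234 C₁ and U = ½CV², so U₂/U₁ = C₂/C₁ = 0.234.
U₂ = 0.234 × 1.65×10⁻⁸ = 3.86×10⁻⁹ J.

U ≈ 3.86 nJ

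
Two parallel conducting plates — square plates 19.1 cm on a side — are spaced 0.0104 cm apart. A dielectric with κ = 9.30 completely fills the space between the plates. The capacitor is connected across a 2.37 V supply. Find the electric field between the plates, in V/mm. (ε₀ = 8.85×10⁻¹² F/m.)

E = V/d = 2.37 / 1.04×10⁻⁴ = 2.28×10⁴ V/m.

E ≈ 22.8 V/mm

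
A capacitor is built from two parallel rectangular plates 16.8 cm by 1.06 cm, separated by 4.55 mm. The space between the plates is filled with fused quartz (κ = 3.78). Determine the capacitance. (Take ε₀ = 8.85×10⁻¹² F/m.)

A = 16.8 × 1.06 cm² = 1.78×10⁻³ m².
C = κε₀A/d = 3.78 × 8.85×10⁻¹² × 1.78×10⁻³ / 4.55×10⁻³ = 1.31×10⁻¹¹ F.

13.1 pF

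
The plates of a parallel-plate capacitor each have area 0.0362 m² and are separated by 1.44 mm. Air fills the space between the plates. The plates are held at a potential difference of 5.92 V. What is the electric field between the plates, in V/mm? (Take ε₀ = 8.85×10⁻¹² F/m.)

4.11 V/mm

E = V/d = 5.92 / 1.44×10⁻³ = 4.11×10³ V/m.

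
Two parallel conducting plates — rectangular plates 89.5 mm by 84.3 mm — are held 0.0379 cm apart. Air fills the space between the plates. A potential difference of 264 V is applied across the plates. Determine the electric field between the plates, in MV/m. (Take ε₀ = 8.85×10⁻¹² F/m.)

E = V/d = 264 / 3.79×10⁻⁴ = 6.97×10⁵ V/m.

E ≈ 0.697 MV/m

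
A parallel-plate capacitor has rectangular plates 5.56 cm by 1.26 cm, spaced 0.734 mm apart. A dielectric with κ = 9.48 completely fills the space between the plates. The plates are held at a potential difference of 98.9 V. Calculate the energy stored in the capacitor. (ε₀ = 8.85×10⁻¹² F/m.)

U ≈ 392 nJ

A = 5.56 × 1.26 cm² = 7.01×10⁻⁴ m².
C = κε₀A/d = 9.48 × 8.85×10⁻¹² × 7.01×10⁻⁴ / 7.34×10⁻⁴ = 8.01×10⁻¹¹ F.
U = ½CV² = ½ × 8.01×10⁻¹¹ × (98.9)² = 3.92×10⁻⁷ J.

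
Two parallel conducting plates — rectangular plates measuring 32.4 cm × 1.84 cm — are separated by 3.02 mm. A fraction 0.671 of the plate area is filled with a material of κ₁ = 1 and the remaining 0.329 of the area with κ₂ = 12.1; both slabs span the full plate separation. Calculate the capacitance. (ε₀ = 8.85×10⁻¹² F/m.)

81.3 pF

A = 32.4 × 1.84 cm² = 5.96×10⁻³ m².
Side-by-side slabs ⇒ two capacitors in parallel, each spanning the full gap.
C₁ = κ₁ε₀A₁/d = 1.00 × 8.85×10⁻¹² × 4.00×10⁻³ / 3.02×10⁻³ = 1.17×10⁻¹¹ F.
C₂ = κ₂ε₀A₂/d = 12.1 × 8.85×10⁻¹² × 1.96×10⁻³ / 3.02×10⁻³ = 6.95×10⁻¹¹ F.
C = C₁ + C₂ = 8.13×10⁻¹¹ F.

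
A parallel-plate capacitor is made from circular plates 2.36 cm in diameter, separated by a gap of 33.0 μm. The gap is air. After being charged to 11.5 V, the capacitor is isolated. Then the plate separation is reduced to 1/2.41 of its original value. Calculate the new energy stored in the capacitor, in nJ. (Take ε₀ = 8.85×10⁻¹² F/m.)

3.22 nJ

A = π(2.36/2 cm)² = 4.37×10⁻⁴ m².
Initially C₁ = ε₀A/d = 8.85×10⁻¹² × 4.37×10⁻⁴ / 3.30×10⁻⁵ = 1.17×10⁻¹⁰ F.
U₁ = 7.76×10⁻⁹ J.
Isolated ⇒ Q is held fixed. C₂ = 2.41 C₁ and U = Q²/(2C), so U₂/U₁ = C₁/C₂ = 0.415.
U₂ = 0.415 × 7.76×10⁻⁹ = 3.22×10⁻⁹ J.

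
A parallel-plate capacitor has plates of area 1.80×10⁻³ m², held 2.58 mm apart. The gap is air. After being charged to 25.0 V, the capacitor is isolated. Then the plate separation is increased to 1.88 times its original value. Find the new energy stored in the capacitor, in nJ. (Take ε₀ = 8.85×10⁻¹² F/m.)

Initially C₁ = ε₀A/d = 8.85×10⁻¹² × 1.80×10⁻³ / 2.58×10⁻³ = 6.17×10⁻¹² F.
U₁ = 1.93×10⁻⁹ J.
Isolated ⇒ Q is held fixed. C₂ = 0.532 C₁ and U = Q²/(2C), so U₂/U₁ = C₁/C₂ = 1.88.
U₂ = 1.88 × 1.93×10⁻⁹ = 3.63×10⁻⁹ J.

3.63 nJ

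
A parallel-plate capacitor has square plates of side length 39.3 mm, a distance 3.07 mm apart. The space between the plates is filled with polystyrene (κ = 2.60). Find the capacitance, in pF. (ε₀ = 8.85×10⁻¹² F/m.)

11.6 pF

A = (39.3 mm)² = 1.54×10⁻³ m².
C = κε₀A/d = 2.60 × 8.85×10⁻¹² × 1.54×10⁻³ / 3.07×10⁻³ = 1.16×10⁻¹¹ F.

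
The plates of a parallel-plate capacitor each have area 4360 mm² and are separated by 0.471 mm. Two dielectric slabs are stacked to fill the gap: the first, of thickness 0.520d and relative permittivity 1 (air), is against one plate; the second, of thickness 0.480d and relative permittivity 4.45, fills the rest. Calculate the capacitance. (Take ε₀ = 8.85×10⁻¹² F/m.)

C ≈ 130 pF

A = 4360 mm² = 4.36×10⁻³ m².
Stacked slabs ⇒ two capacitors in series, each with the full plate area.
C₁ = κ₁ε₀A/d₁ = 1.00 × 8.85×10⁻¹² × 4.36×10⁻³ / 2.45×10⁻⁴ = 1.58×10⁻¹⁰ F.
C₂ = κ₂ε₀A/d₂ = 4.45 × 8.85×10⁻¹² × 4.36×10⁻³ / 2.26×10⁻⁴ = 7.59×10⁻¹⁰ F.
C = (1/C₁ + 1/C₂)⁻¹ = 1.30×10⁻¹⁰ F.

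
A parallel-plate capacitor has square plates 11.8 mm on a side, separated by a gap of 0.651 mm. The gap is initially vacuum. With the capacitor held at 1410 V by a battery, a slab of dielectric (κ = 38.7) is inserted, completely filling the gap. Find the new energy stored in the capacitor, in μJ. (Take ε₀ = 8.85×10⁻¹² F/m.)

72.8 μJ

A = (11.8 mm)² = 1.39×10⁻⁴ m².
Initially C₁ = ε₀A/d = 8.85×10⁻¹² × 1.39×10⁻⁴ / 6.51×10⁻⁴ = 1.89×10⁻¹² F.
U₁ = 1.88×10⁻⁶ J.
Battery connected ⇒ V is held fixed. C₂ = 38.7 C₁ and U = ½CV², so U₂/U₁ = C₂/C₁ = 38.7.
U₂ = 38.7 × 1.88×10⁻⁶ = 7.28×10⁻⁵ J.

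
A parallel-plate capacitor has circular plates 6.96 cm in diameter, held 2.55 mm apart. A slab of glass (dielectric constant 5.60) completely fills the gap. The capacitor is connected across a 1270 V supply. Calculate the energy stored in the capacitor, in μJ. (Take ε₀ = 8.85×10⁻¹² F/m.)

U ≈ 59.6 μJ

A = π(6.96/2 cm)² = 3.80×10⁻³ m².
C = κε₀A/d = 5.60 × 8.85×10⁻¹² × 3.80×10⁻³ / 2.55×10⁻³ = 7.39×10⁻¹¹ F.
U = ½CV² = ½ × 7.39×10⁻¹¹ × (1270)² = 5.96×10⁻⁵ J.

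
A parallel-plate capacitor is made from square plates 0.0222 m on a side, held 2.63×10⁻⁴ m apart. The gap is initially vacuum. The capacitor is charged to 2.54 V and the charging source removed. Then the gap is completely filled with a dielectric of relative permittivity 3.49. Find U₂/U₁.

U₂/U₁ ≈ 0.287

Isolated ⇒ Q is held fixed.
C₂ = 3.49 C₁ and U = Q²/(2C), so U₂/U₁ = C₁/C₂ = 0.287.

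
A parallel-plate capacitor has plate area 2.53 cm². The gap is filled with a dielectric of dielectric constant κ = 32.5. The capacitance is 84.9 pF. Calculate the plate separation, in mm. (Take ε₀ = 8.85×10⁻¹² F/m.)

A = 2.53 cm² = 2.53×10⁻⁴ m².
d = κε₀A/C = 32.5 × 8.85×10⁻¹² × 2.53×10⁻⁴ / 8.49×10⁻¹¹ = 8.57×10⁻⁴ m.

d ≈ 0.857 mm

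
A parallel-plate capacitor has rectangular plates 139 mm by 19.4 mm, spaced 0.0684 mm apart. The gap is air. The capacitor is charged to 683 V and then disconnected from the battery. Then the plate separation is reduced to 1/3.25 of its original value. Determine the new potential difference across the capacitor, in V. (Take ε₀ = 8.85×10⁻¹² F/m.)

A = 139 × 19.4 mm² = 2.70×10⁻³ m².
Initially C₁ = ε₀A/d = 8.85×10⁻¹² × 2.70×10⁻³ / 6.84×10⁻⁵ = 3.49×10⁻¹⁰ F.
V₁ = 6.83×10² V.
Isolated ⇒ Q is held fixed. C₂ = 3.25 C₁ and V = Q/C, so V₂/V₁ = C₁/C₂ = 0.308.
V₂ = 0.308 × 6.83×10² = 2.10×10² V.

V ≈ 210 V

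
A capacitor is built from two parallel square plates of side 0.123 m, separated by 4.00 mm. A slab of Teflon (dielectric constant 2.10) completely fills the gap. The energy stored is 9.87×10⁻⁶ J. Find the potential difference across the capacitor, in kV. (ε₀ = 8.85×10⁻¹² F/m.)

A = (0.123 m)² = 1.51×10⁻² m².
C = κε₀A/d = 2.10 × 8.85×10⁻¹² × 1.51×10⁻² / 4.00×10⁻³ = 7.03×10⁻¹¹ F.
V = √(2U/C) = √(2 × 9.87×10⁻⁶ / 7.03×10⁻¹¹) = 5.30×10² V.

0.530 kV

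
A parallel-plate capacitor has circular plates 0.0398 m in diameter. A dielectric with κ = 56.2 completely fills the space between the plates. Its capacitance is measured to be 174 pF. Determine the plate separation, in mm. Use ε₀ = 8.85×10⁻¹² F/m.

A = π(0.0398/2 m)² = 1.24×10⁻³ m².
d = κε₀A/C = 56.2 × 8.85×10⁻¹² × 1.24×10⁻³ / 1.74×10⁻¹⁰ = 3.56×10⁻³ m.

d ≈ 3.56 mm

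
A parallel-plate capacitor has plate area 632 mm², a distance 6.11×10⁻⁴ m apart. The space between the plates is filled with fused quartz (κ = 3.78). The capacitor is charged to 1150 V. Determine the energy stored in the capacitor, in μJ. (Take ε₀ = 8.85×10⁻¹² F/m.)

22.9 μJ

A = 632 mm² = 6.32×10⁻⁴ m².
C = κε₀A/d = 3.78 × 8.85×10⁻¹² × 6.32×10⁻⁴ / 6.11×10⁻⁴ = 3.46×10⁻¹¹ F.
U = ½CV² = ½ × 3.46×10⁻¹¹ × (1150)² = 2.29×10⁻⁵ J.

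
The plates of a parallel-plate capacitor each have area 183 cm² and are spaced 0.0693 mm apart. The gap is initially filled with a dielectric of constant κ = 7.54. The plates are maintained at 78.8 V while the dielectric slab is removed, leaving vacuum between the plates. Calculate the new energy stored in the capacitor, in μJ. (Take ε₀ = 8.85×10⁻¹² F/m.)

U ≈ 7.26 μJ

A = 183 cm² = 1.83×10⁻² m².
Initially C₁ = κε₀A/d = 7.54 × 8.85×10⁻¹² × 1.83×10⁻² / 6.93×10⁻⁵ = 1.76×10⁻⁸ F.
U₁ = 5.47×10⁻⁵ J.
Battery connected ⇒ V is held fixed. C₂ = 0.133 C₁ and U = ½CV², so U₂/U₁ = C₂/C₁ = 0.133.
U₂ = 0.133 × 5.47×10⁻⁵ = 7.26×10⁻⁶ J.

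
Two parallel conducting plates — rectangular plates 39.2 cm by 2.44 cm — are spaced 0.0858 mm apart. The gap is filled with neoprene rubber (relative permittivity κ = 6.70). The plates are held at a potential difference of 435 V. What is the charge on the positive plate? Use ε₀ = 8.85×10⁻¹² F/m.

A = 39.2 × 2.44 cm² = 9.56×10⁻³ m².
C = κε₀A/d = 6.70 × 8.85×10⁻¹² × 9.56×10⁻³ / 8.58×10⁻⁵ = 6.61×10⁻⁹ F.
Q = CV = 6.61×10⁻⁹ × 435 = 2.88×10⁻⁶ C.

2.88 μC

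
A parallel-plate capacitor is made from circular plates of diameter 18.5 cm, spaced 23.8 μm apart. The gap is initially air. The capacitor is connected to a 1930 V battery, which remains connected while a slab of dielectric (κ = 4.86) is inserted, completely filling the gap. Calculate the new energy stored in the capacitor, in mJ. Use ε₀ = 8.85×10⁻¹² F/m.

90.5 mJ

A = π(18.5/2 cm)² = 2.69×10⁻² m².
Initially C₁ = ε₀A/d = 8.85×10⁻¹² × 2.69×10⁻² / 2.38×10⁻⁵ = 10.00×10⁻⁹ F.
U₁ = 1.86×10⁻² J.
Battery connected ⇒ V is held fixed. C₂ = 4.86 C₁ and U = ½CV², so U₂/U₁ = C₂/C₁ = 4.86.
U₂ = 4.86 × 1.86×10⁻² = 9.05×10⁻² J.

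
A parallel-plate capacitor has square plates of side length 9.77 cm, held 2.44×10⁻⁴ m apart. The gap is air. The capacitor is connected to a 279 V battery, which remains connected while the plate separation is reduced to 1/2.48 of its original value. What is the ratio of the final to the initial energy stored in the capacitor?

2.48

Battery connected ⇒ V is held fixed.
C₂ = 2.48 C₁ and U = ½CV², so U₂/U₁ = C₂/C₁ = 2.48.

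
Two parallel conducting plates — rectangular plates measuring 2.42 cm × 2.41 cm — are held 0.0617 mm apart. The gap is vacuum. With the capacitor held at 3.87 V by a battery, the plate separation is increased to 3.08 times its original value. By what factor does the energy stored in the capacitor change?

Battery connected ⇒ V is held fixed.
C₂ = 0.325 C₁ and U = ½CV², so U₂/U₁ = C₂/C₁ = 0.325.

0.325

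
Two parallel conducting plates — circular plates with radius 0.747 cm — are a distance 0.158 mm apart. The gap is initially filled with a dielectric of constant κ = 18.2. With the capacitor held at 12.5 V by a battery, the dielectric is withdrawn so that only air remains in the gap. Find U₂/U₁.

0.0549

Battery connected ⇒ V is held fixed.
C₂ = 0.0549 C₁ and U = ½CV², so U₂/U₁ = C₂/C₁ = 0.0549.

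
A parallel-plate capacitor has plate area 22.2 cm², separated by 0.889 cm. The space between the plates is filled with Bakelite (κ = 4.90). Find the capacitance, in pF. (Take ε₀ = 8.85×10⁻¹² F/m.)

C ≈ 10.8 pF

A = 22.2 cm² = 2.22×10⁻³ m².
C = κε₀A/d = 4.90 × 8.85×10⁻¹² × 2.22×10⁻³ / 8.89×10⁻³ = 1.08×10⁻¹¹ F.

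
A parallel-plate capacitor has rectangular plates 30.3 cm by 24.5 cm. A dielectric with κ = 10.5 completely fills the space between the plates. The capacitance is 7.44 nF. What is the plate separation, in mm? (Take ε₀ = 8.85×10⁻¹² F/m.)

d ≈ 0.927 mm

A = 30.3 × 24.5 cm² = 7.42×10⁻² m².
d = κε₀A/C = 10.5 × 8.85×10⁻¹² × 7.42×10⁻² / 7.44×10⁻⁹ = 9.27×10⁻⁴ m.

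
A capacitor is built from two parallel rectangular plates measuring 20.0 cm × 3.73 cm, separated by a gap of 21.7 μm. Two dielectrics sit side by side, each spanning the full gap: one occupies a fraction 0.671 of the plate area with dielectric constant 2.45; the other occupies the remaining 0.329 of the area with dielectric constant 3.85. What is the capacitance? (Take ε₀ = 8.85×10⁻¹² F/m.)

8.86 nF

A = 20.0 × 3.73 cm² = 7.46×10⁻³ m².
Side-by-side slabs ⇒ two capacitors in parallel, each spanning the full gap.
C₁ = κ₁ε₀A₁/d = 2.45 × 8.85×10⁻¹² × 5.01×10⁻³ / 2.17×10⁻⁵ = 5.00×10⁻⁹ F.
C₂ = κ₂ε₀A₂/d = 3.85 × 8.85×10⁻¹² × 2.45×10⁻³ / 2.17×10⁻⁵ = 3.85×10⁻⁹ F.
C = C₁ + C₂ = 8.86×10⁻⁹ F.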